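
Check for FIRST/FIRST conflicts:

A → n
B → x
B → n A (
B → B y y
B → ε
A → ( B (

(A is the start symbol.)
Yes. B → x / B → B y y on { 'x' }; B → n A '(' / B → B y y on { 'n' }

FIRST sets of the non-terminals at (or reachable through a nullable prefix from) the front of some alternative:
  FIRST(B) = { 'n', 'x', 'y', ε }

Productions for A:
  A → n: FIRST = { 'n' }
  A → ( B (: FIRST = { '(' }
Productions for B:
  B → x: FIRST = { 'x' }
  B → n A (: FIRST = { 'n' }
  B → B y y: FIRST = { 'n', 'x', 'y' }
  B → ε: FIRST = { ε }

Conflict for B: B → x and B → B y y
  Overlap: { 'x' }
Conflict for B: B → n A ( and B → B y y
  Overlap: { 'n' }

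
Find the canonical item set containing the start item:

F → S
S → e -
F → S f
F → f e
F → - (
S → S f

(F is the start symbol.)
First, augment the grammar with F' → F
I₀ = CLOSURE({ [F' → . F] }):
  [F' → . F] has the dot before F: add [F → . S], [F → . S f], [F → . f e], [F → . - (]
  [F → . S] has the dot before S: add [S → . e -], [S → . S f]
No further items can be added.

I₀ = { [F → . - (], [F → . S f], [F → . S], [F → . f e], [F' → . F], [S → . S f], [S → . e -] }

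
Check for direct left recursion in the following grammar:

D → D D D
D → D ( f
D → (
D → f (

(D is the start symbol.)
D → D D D: LEFT RECURSIVE (starts with D)
D → D ( f: LEFT RECURSIVE (starts with D)
D → (: starts with '('
D → f (: starts with f

The grammar has direct left recursion on: D.

Answer: Yes, D is left-recursive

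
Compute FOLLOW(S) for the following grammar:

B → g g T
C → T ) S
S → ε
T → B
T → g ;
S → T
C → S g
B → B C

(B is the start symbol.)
{ $, ')', 'g' }

To compute FOLLOW(S), find every occurrence of S on a right-hand side N → α S β: add FIRST(β) \ {ε}, and if β is empty or nullable also add FOLLOW(N). Iterate to a fixed point.

In C → T ) S: S is at the end, add FOLLOW(C)
In C → S g: S is followed by g, add FIRST(g) \ {ε} = { 'g' }

The FOLLOW sets referred to above (computed the same way, to a fixed point):
  FOLLOW(C) = { $, ')', 'g' }

Taking the union: FOLLOW(S) = { $, ')', 'g' }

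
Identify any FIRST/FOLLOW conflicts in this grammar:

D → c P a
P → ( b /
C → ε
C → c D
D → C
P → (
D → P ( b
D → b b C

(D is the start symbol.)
A FIRST/FOLLOW conflict occurs when a non-terminal N has a nullable alternative N → β (β ⇒* ε) and another alternative N → α with FIRST(α) ∩ FOLLOW(N) ≠ ∅: on such a lookahead the parser cannot decide between expanding α and letting N vanish via β.

Nullable non-terminals: C, D.
FIRST sets used below: FIRST(C) = { 'c', ε }, FIRST(P) = { '(' }

C: nullable alternative(s) C → ε; FOLLOW(C) = { $ }
  C → ε: FIRST \ {ε} = { } — this is the only nullable alternative, skip
  C → c D: FIRST \ {ε} = { 'c' } — disjoint from FOLLOW(C)

D: nullable alternative(s) D → C; FOLLOW(D) = { $ }
  D → c P a: FIRST \ {ε} = { 'c' } — disjoint from FOLLOW(D)
  D → C: FIRST \ {ε} = { 'c' } — this is the only nullable alternative, skip
  D → P ( b: FIRST \ {ε} = { '(' } — disjoint from FOLLOW(D)
  D → b b C: FIRST \ {ε} = { 'b' } — disjoint from FOLLOW(D)

P has no nullable alternative, so no FIRST/FOLLOW check is needed there.

No FIRST/FOLLOW conflicts found.

Answer: No FIRST/FOLLOW conflicts.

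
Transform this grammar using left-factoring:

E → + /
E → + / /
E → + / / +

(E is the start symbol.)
E → + / E'
E' → ε
E' → / E''
E'' → ε
E'' → +

Left-factoring transforms A → αβ₁ | αβ₂ into A → αA' and A' → β₁ | β₂
(α is the longest common prefix among the alternatives). Repeat until
no nonterminal has two alternatives with a common prefix.

Round 1: E has alternatives sharing prefix '+ /'. Introduce E': E → + / E'
  Add: E' → ε
  Add: E' → /
  Add: E' → / +

Round 2: E' has alternatives sharing prefix '/'. Introduce E'': E' → / E''
  Add: E'' → ε
  Add: E'' → +

No remaining common prefixes — done.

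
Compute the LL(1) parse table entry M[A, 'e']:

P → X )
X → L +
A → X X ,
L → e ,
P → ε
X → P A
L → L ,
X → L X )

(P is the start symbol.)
To find M[A, 'e'], we find productions for A where 'e' is in the predict set (PREDICT(N → α) = (FIRST(α) \ {ε}) ∪ (FOLLOW(N) if α ⇒* ε)).

Relevant sets:
  FIRST(X) = { 'e' }

A → X X ,: PREDICT = { 'e' }
  'e' is in predict set, so this production goes in M[A, 'e']

M[A, 'e'] = A → X X ,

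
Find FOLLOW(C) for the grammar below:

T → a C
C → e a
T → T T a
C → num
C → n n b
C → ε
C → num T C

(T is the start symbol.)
To compute FOLLOW(C), find every occurrence of C on a right-hand side N → α C β: add FIRST(β) \ {ε}, and if β is empty or nullable also add FOLLOW(N). Iterate to a fixed point.

In T → a C: C is at the end, add FOLLOW(T)
In C → num T C: C is at the end; this adds FOLLOW(C) to itself — nothing new

The FOLLOW sets referred to above (computed the same way, to a fixed point):
  FOLLOW(T) = { $, 'a', 'e', 'n', 'num' }

Taking the union: FOLLOW(C) = { $, 'a', 'e', 'n', 'num' }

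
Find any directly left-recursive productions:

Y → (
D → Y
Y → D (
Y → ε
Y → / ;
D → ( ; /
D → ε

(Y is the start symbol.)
No direct left recursion

Y → (: starts with '('
D → Y: starts with Y
Y → D (: starts with D
Y → ε: starts with ε
Y → / ;: starts with '/'
D → ( ; /: starts with '('
D → ε: starts with ε

No direct left recursion found.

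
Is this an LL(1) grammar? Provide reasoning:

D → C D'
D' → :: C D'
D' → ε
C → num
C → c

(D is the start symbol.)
Yes, the grammar is LL(1).

Relevant sets:
  FOLLOW(D') = { $ }

For D':
  PREDICT(D' → :: C D') = { '::' }
  PREDICT(D' → ε) = { $ }
For C:
  PREDICT(C → num) = { 'num' }
  PREDICT(C → c) = { 'c' }
D has a single production, so nothing to check there.

All predict sets are disjoint. The grammar IS LL(1).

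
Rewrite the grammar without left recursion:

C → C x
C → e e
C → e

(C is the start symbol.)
C is directly left-recursive. The standard transformation for
  A → A α₁ | ... | A α_m | β₁ | ... | β_n
is
  A  → β₁ A' | ... | β_n A'
  A' → α₁ A' | ... | α_m A' | ε

C → e e becomes C → e e C'
C → e becomes C → e C'
C → C x becomes C' → x C'
Add C' → ε

Resulting grammar:
C → e e C'
C → e C'
C' → x C'
C' → ε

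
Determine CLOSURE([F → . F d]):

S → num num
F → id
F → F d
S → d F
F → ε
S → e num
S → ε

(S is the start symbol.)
To compute CLOSURE, for each item [A → α.Bβ] where B is a non-terminal, add [B → .γ] for all productions B → γ; repeat for the newly added items until nothing changes.

Start with: [F → . F d]
  [F → . F d] has the dot before F: add [F → . id], [F → .]
No further items can be added.

CLOSURE = { [F → . F d], [F → . id], [F → .] }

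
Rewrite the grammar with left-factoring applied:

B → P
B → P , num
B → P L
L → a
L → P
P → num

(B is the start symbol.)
B → P B'
B' → ε
B' → , num
B' → L
L → a
L → P
P → num

Left-factoring transforms A → αβ₁ | αβ₂ into A → αA' and A' → β₁ | β₂
(α is the longest common prefix among the alternatives). Repeat until
no nonterminal has two alternatives with a common prefix.

Round 1: B has alternatives sharing prefix 'P'. Introduce B': B → P B'
  Add: B' → ε
  Add: B' → , num
  Add: B' → L

No remaining common prefixes — done.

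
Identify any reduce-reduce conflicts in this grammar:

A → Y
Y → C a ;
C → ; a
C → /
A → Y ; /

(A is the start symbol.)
No reduce-reduce conflicts

A reduce-reduce conflict occurs when an LR(0) state has two complete items [A → α .] and [B → β .] — both call for a reduction, and with no lookahead the parser cannot choose between them.

Augment with A' → A and build the canonical LR(0) collection (I0 = CLOSURE({[A' → . A]}), then GOTO on every symbol after a dot until no new states appear). It has 11 states:
  I0: { [A → . Y ; /], [A → . Y], [A' → . A], [C → . /], [C → . ; a], [Y → . C a ;] }  — shift
  I1: { [C → / .] }  — reduce
  I2: { [C → ; . a] }  — shift
  I3: { [A' → A .] }  — accept
  I4: { [Y → C . a ;] }  — shift
  I5: { [A → Y . ; /], [A → Y .] }  — shift, reduce
  I6: { [A → Y ; . /] }  — shift
  I7: { [A → Y ; / .] }  — reduce
  I8: { [Y → C a . ;] }  — shift
  I9: { [Y → C a ; .] }  — reduce
  I10: { [C → ; a .] }  — reduce

No state contains more than one complete item.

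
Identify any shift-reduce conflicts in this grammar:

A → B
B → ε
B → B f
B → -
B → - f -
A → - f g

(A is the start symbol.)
Yes — I0: [B → .] vs [A → . - f g]; I1: [B → - .] vs [A → - . f g]; I3: [A → B .] vs [B → B . f]

Augment with A' → A and build the canonical LR(0) collection (I0 = CLOSURE({[A' → . A]}), then GOTO on every symbol after a dot until no new states appear). It has 8 states:
  I0: { [A → . - f g], [A → . B], [A' → . A], [B → . - f -], [B → . -], [B → . B f], [B → .] }  — shift, reduce
  I1: { [A → - . f g], [B → - . f -], [B → - .] }  — shift, reduce
  I2: { [A' → A .] }  — accept
  I3: { [A → B .], [B → B . f] }  — shift, reduce
  I4: { [B → B f .] }  — reduce
  I5: { [A → - f . g], [B → - f . -] }  — shift
  I6: { [B → - f - .] }  — reduce
  I7: { [A → - f g .] }  — reduce

I0 contains reduce item [B → .] and shift items [A → . - f g], [B → . -], [B → . - f -] — shift-reduce conflict.
I1 contains reduce item [B → - .] and shift items [A → - . f g], [B → - . f -] — shift-reduce conflict.
I3 contains reduce item [A → B .] and shift item [B → B . f] — shift-reduce conflict.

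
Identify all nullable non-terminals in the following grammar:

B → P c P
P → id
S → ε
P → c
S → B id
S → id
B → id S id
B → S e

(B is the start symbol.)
ε-productions: S → ε
So S is immediately nullable.
No further non-terminal can be added: every production for the remaining non-terminals contains a terminal or a non-nullable non-terminal.
Nullable = { 'S' }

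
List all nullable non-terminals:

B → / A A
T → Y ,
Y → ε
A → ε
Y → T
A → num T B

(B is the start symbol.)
{ 'A', 'Y' }

ε-productions: Y → ε, A → ε
So Y, A are immediately nullable.
No further non-terminal can be added: every production for the remaining non-terminals contains a terminal or a non-nullable non-terminal.
Nullable = { 'A', 'Y' }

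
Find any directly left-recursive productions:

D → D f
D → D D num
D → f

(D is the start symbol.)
Direct left recursion occurs when N → N α for some non-terminal N (the right-hand side begins with the left-hand side itself).

D → D f: LEFT RECURSIVE (starts with D)
D → D D num: LEFT RECURSIVE (starts with D)
D → f: starts with f

The grammar has direct left recursion on: D.

Answer: Yes, D is left-recursive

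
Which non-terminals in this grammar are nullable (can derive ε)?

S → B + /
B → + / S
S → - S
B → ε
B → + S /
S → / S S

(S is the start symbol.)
ε-productions: B → ε
So B is immediately nullable.
No further non-terminal can be added: every production for the remaining non-terminals contains a terminal or a non-nullable non-terminal.
Nullable = { 'B' }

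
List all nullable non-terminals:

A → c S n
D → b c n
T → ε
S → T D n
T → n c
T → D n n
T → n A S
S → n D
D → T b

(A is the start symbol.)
{ 'T' }

A non-terminal is nullable if it can derive ε (the empty string): either it has an ε-production, or it has a production whose right-hand side consists entirely of nullable non-terminals.

ε-productions: T → ε
So T is immediately nullable.
No further non-terminal can be added: every production for the remaining non-terminals contains a terminal or a non-nullable non-terminal.
Nullable = { 'T' }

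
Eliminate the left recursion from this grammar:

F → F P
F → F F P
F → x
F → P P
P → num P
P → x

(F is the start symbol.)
F → x F'
F → P P F'
F' → P F'
F' → F P F'
F' → ε
P → num P
P → x

F is directly left-recursive. The standard transformation for
  A → A α₁ | ... | A α_m | β₁ | ... | β_n
is
  A  → β₁ A' | ... | β_n A'
  A' → α₁ A' | ... | α_m A' | ε

F → x becomes F → x F'
F → P P becomes F → P P F'
F → F P becomes F' → P F'
F → F F P becomes F' → F P F'
Add F' → ε

Productions for other non-terminals are unchanged:
  P → num P
  P → x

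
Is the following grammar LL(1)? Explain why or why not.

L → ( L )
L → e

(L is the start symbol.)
For L:
  PREDICT(L → '(' L ')') = { '(' }
  PREDICT(L → e) = { 'e' }

All predict sets are disjoint. The grammar IS LL(1).

Answer: Yes, the grammar is LL(1).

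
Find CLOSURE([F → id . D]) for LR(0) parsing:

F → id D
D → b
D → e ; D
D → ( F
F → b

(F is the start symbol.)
Start with: [F → id . D]
  [F → id . D] has the dot before D: add [D → . b], [D → . e ; D], [D → . ( F]
No further items can be added.

CLOSURE = { [D → . ( F], [D → . b], [D → . e ; D], [F → id . D] }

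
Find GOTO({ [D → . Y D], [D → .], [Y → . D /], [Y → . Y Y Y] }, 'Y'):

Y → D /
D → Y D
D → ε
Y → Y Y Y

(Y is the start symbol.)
GOTO(I, 'Y') = CLOSURE({ [A → αX.β] : [A → α.Xβ] ∈ I, X = 'Y' })

Items with dot before 'Y', with the dot advanced:
  [D → . Y D] → [D → Y . D]
  [Y → . Y Y Y] → [Y → Y . Y Y]
Closure of the advanced items:
  [D → Y . D] has the dot before D: add [D → . Y D], [D → .]
  [Y → Y . Y Y] has the dot before Y: add [Y → . D /], [Y → . Y Y Y]

GOTO = { [D → . Y D], [D → .], [D → Y . D], [Y → . D /], [Y → . Y Y Y], [Y → Y . Y Y] }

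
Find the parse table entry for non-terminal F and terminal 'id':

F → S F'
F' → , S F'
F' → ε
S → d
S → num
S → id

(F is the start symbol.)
F → S F'

To find M[F, 'id'], we find productions for F where 'id' is in the predict set (PREDICT(N → α) = (FIRST(α) \ {ε}) ∪ (FOLLOW(N) if α ⇒* ε)).

Relevant sets:
  FIRST(S) = { 'd', 'id', 'num' }

F → S F': PREDICT = { 'd', 'id', 'num' }
  'id' is in predict set, so this production goes in M[F, 'id']

M[F, 'id'] = F → S F'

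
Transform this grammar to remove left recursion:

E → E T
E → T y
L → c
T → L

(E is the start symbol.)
E → T y E'
E' → T E'
E' → ε
L → c
T → L

E is directly left-recursive. The standard transformation for
  A → A α₁ | ... | A α_m | β₁ | ... | β_n
is
  A  → β₁ A' | ... | β_n A'
  A' → α₁ A' | ... | α_m A' | ε

E → T y becomes E → T y E'
E → E T becomes E' → T E'
Add E' → ε

Productions for other non-terminals are unchanged:
  L → c
  T → L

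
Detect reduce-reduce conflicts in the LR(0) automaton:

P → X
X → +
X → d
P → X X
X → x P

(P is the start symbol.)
Augment with P' → P and build the canonical LR(0) collection (I0 = CLOSURE({[P' → . P]}), then GOTO on every symbol after a dot until no new states appear). It has 8 states:
  I0: { [P → . X X], [P → . X], [P' → . P], [X → . +], [X → . d], [X → . x P] }  — shift
  I1: { [X → + .] }  — reduce
  I2: { [P' → P .] }  — accept
  I3: { [P → X . X], [P → X .], [X → . +], [X → . d], [X → . x P] }  — shift, reduce
  I4: { [X → d .] }  — reduce
  I5: { [P → . X X], [P → . X], [X → . +], [X → . d], [X → . x P], [X → x . P] }  — shift
  I6: { [X → x P .] }  — reduce
  I7: { [P → X X .] }  — reduce

No state contains more than one complete item.

Answer: No reduce-reduce conflicts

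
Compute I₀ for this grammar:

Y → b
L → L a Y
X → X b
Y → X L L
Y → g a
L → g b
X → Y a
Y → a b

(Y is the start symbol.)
{ [X → . X b], [X → . Y a], [Y → . X L L], [Y → . a b], [Y → . b], [Y → . g a], [Y' → . Y] }

First, augment the grammar with Y' → Y
I₀ = CLOSURE({ [Y' → . Y] }):
  [Y' → . Y] has the dot before Y: add [Y → . b], [Y → . X L L], [Y → . g a], [Y → . a b]
  [Y → . X L L] has the dot before X: add [X → . X b], [X → . Y a]
No further items can be added.

I₀ = { [X → . X b], [X → . Y a], [Y → . X L L], [Y → . a b], [Y → . b], [Y → . g a], [Y' → . Y] }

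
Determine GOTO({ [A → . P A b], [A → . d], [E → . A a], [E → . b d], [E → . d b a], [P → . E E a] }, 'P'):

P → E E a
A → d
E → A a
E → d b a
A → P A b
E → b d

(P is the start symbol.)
GOTO(I, 'P') = CLOSURE({ [A → αX.β] : [A → α.Xβ] ∈ I, X = 'P' })

Items with dot before 'P', with the dot advanced:
  [A → . P A b] → [A → P . A b]
Closure of the advanced items:
  [A → P . A b] has the dot before A: add [A → . d], [A → . P A b]
  [A → . P A b] has the dot before P: add [P → . E E a]
  [P → . E E a] has the dot before E: add [E → . A a], [E → . d b a], [E → . b d]

GOTO = { [A → . P A b], [A → . d], [A → P . A b], [E → . A a], [E → . b d], [E → . d b a], [P → . E E a] }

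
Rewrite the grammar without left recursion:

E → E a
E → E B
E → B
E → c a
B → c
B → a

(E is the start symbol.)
E → B E'
E → c a E'
E' → a E'
E' → B E'
E' → ε
B → c
B → a

E is directly left-recursive. The standard transformation for
  A → A α₁ | ... | A α_m | β₁ | ... | β_n
is
  A  → β₁ A' | ... | β_n A'
  A' → α₁ A' | ... | α_m A' | ε

E → B becomes E → B E'
E → c a becomes E → c a E'
E → E a becomes E' → a E'
E → E B becomes E' → B E'
Add E' → ε

Productions for other non-terminals are unchanged:
  B → c
  B → a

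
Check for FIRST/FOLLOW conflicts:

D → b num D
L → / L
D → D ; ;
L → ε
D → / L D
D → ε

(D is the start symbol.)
Yes. D → D ';' ';' with FOLLOW(D) on { ';' }; L → '/' L with FOLLOW(L) on { '/' }

Nullable non-terminals: D, L.
FIRST sets used below: FIRST(D) = { '/', ';', 'b', ε }

D: nullable alternative(s) D → ε; FOLLOW(D) = { $, ';' }
  D → b num D: FIRST \ {ε} = { 'b' } — disjoint from FOLLOW(D)
  D → D ; ;: FIRST \ {ε} = { '/', ';', 'b' } — overlaps FOLLOW(D) on { ';' }: CONFLICT
  D → / L D: FIRST \ {ε} = { '/' } — disjoint from FOLLOW(D)
  D → ε: FIRST \ {ε} = { } — this is the only nullable alternative, skip

L: nullable alternative(s) L → ε; FOLLOW(L) = { $, '/', ';', 'b' }
  L → / L: FIRST \ {ε} = { '/' } — overlaps FOLLOW(L) on { '/' }: CONFLICT
  L → ε: FIRST \ {ε} = { } — this is the only nullable alternative, skip

So the grammar has 2 FIRST/FOLLOW conflicts (marked CONFLICT above).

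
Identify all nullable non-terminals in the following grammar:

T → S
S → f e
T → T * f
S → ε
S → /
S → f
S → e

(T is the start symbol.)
ε-productions: S → ε
So S is immediately nullable.
T → S: every symbol on the right is nullable, so T is nullable too.
Every non-terminal is now nullable.
Nullable = { 'S', 'T' }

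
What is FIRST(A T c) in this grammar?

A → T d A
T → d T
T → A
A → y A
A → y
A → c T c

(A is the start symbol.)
FIRST sets of the non-terminals involved (from the grammar, by fixed-point iteration):
  FIRST(A) = { 'c', 'd', 'y' }

To compute FIRST(A T c), process the symbols left to right:
Symbol A is a non-terminal. Add FIRST(A) \ {ε} = { 'c', 'd', 'y' }
A is not nullable (ε ∉ FIRST(A)), so stop here.
FIRST(A T c) = { 'c', 'd', 'y' }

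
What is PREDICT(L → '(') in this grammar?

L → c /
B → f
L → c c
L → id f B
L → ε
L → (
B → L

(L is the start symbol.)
PREDICT(L → '(') = (FIRST(RHS) \ {ε}) ∪ (FOLLOW(L) if ε ∈ FIRST(RHS), i.e. RHS ⇒* ε)
FIRST('(') = { '(' }
ε ∉ FIRST('('), so FOLLOW(L) is not added.
PREDICT(L → '(') = { '(' }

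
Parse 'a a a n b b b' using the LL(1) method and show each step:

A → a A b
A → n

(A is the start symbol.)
LL(1) parsing maintains a stack (initially the start symbol over $) and the input. At each step: if the stack top is a terminal, match it against the current input token; if it is a non-terminal N, replace it with the RHS of M[N, lookahead] (the unique production whose predict set contains the lookahead).

Stack is shown with the top on the left.

Stack        Input            Action
------------------------------------
A $          a a a n b b b $  output A → a A b
a A b $      a a a n b b b $  match 'a'
A b $        a a n b b b $    output A → a A b
a A b b $    a a n b b b $    match 'a'
A b b $      a n b b b $      output A → a A b
a A b b b $  a n b b b $      match 'a'
A b b b $    n b b b $        output A → n
n b b b $    n b b b $        match 'n'
b b b $      b b b $          match 'b'
b b $        b b $            match 'b'
b $          b $              match 'b'
$            $                accept

The string is accepted.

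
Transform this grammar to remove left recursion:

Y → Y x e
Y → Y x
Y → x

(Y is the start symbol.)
Y → x Y'
Y' → x e Y'
Y' → x Y'
Y' → ε

Y is directly left-recursive. The standard transformation for
  A → A α₁ | ... | A α_m | β₁ | ... | β_n
is
  A  → β₁ A' | ... | β_n A'
  A' → α₁ A' | ... | α_m A' | ε

Y → x becomes Y → x Y'
Y → Y x e becomes Y' → x e Y'
Y → Y x becomes Y' → x Y'
Add Y' → ε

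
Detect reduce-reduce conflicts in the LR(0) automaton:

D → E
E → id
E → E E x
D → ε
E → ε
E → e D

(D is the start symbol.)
Yes — I0: [D → .] vs [E → .]; I2: [D → E .] vs [E → .]; I3: [D → .] vs [E → .]

A reduce-reduce conflict occurs when an LR(0) state has two complete items [A → α .] and [B → β .] — both call for a reduction, and with no lookahead the parser cannot choose between them.

Augment with D' → D and build the canonical LR(0) collection (I0 = CLOSURE({[D' → . D]}), then GOTO on every symbol after a dot until no new states appear). It has 8 states:
  I0: { [D → . E], [D → .], [D' → . D], [E → . E E x], [E → . e D], [E → . id], [E → .] }  — shift, 2 reduces
  I1: { [D' → D .] }  — accept
  I2: { [D → E .], [E → . E E x], [E → . e D], [E → . id], [E → .], [E → E . E x] }  — shift, 2 reduces
  I3: { [D → . E], [D → .], [E → . E E x], [E → . e D], [E → . id], [E → .], [E → e . D] }  — shift, 2 reduces
  I4: { [E → id .] }  — reduce
  I5: { [E → e D .] }  — reduce
  I6: { [E → . E E x], [E → . e D], [E → . id], [E → .], [E → E . E x], [E → E E . x] }  — shift, reduce
  I7: { [E → E E x .] }  — reduce

I0 contains complete items [D → .], [E → .] — reduce-reduce conflict.
I2 contains complete items [D → E .], [E → .] — reduce-reduce conflict.
I3 contains complete items [D → .], [E → .] — reduce-reduce conflict.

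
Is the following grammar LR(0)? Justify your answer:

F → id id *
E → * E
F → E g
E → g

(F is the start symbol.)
Yes, the grammar is LR(0)

Augment with F' → F and build the canonical LR(0) collection (I0 = CLOSURE({[F' → . F]}), then GOTO on every symbol after a dot until no new states appear). It has 10 states:
  I0: { [E → . * E], [E → . g], [F → . E g], [F → . id id *], [F' → . F] }  — shift
  I1: { [E → * . E], [E → . * E], [E → . g] }  — shift
  I2: { [F → E . g] }  — shift
  I3: { [F' → F .] }  — accept
  I4: { [E → g .] }  — reduce
  I5: { [F → id . id *] }  — shift
  I6: { [F → id id . *] }  — shift
  I7: { [F → id id * .] }  — reduce
  I8: { [F → E g .] }  — reduce
  I9: { [E → * E .] }  — reduce

Every state is either a pure shift/goto state or contains exactly one complete item and nothing to shift — no conflicts. The grammar is LR(0).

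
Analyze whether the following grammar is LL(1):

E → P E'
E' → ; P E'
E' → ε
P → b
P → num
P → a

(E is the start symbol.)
Yes, the grammar is LL(1).

Relevant sets:
  FOLLOW(E') = { $ }

For E':
  PREDICT(E' → ';' P E') = { ';' }
  PREDICT(E' → ε) = { $ }
For P:
  PREDICT(P → b) = { 'b' }
  PREDICT(P → num) = { 'num' }
  PREDICT(P → a) = { 'a' }
E has a single production, so nothing to check there.

All predict sets are disjoint. The grammar IS LL(1).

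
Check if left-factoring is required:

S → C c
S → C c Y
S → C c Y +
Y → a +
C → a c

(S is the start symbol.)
Left-factoring is needed when two productions for the same non-terminal
share a common prefix on the right-hand side.

Productions for S:
  S → C c
  S → C c Y
  S → C c Y +

Found common prefix 'C c' in productions for S

Answer: Yes, S has productions with common prefix 'C c'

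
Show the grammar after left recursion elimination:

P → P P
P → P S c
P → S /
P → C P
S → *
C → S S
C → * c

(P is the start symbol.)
P → S / P'
P → C P P'
P' → P P'
P' → S c P'
P' → ε
S → *
C → S S
C → * c

P is directly left-recursive. The standard transformation for
  A → A α₁ | ... | A α_m | β₁ | ... | β_n
is
  A  → β₁ A' | ... | β_n A'
  A' → α₁ A' | ... | α_m A' | ε

P → S / becomes P → S / P'
P → C P becomes P → C P P'
P → P P becomes P' → P P'
P → P S c becomes P' → S c P'
Add P' → ε

Productions for other non-terminals are unchanged:
  S → *
  C → S S
  C → * c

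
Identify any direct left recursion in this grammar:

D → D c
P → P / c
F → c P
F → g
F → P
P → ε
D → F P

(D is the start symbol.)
Yes, D, P are left-recursive

Direct left recursion occurs when N → N α for some non-terminal N (the right-hand side begins with the left-hand side itself).

D → D c: LEFT RECURSIVE (starts with D)
P → P / c: LEFT RECURSIVE (starts with P)
F → c P: starts with c
F → g: starts with g
F → P: starts with P
P → ε: starts with ε
D → F P: starts with F

The grammar has direct left recursion on: D, P.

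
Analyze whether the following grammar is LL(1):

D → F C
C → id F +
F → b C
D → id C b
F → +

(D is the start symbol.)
Yes, the grammar is LL(1).

Relevant sets:
  FIRST(F) = { '+', 'b' }

For D:
  PREDICT(D → F C) = { '+', 'b' }
  PREDICT(D → id C b) = { 'id' }
For F:
  PREDICT(F → b C) = { 'b' }
  PREDICT(F → '+') = { '+' }
C has a single production, so nothing to check there.

All predict sets are disjoint. The grammar IS LL(1).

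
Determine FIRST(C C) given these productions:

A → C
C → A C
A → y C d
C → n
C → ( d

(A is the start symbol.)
{ '(', 'n', 'y' }

FIRST sets of the non-terminals involved (from the grammar, by fixed-point iteration):
  FIRST(C) = { '(', 'n', 'y' }

To compute FIRST(C C), process the symbols left to right:
Symbol C is a non-terminal. Add FIRST(C) \ {ε} = { '(', 'n', 'y' }
C is not nullable (ε ∉ FIRST(C)), so stop here.
FIRST(C C) = { '(', 'n', 'y' }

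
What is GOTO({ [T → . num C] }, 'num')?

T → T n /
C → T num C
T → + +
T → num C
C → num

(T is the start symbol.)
{ [C → . T num C], [C → . num], [T → . + +], [T → . T n /], [T → . num C], [T → num . C] }

GOTO(I, 'num') = CLOSURE({ [A → αX.β] : [A → α.Xβ] ∈ I, X = 'num' })

Items with dot before 'num', with the dot advanced:
  [T → . num C] → [T → num . C]
Closure of the advanced items:
  [T → num . C] has the dot before C: add [C → . T num C], [C → . num]
  [C → . T num C] has the dot before T: add [T → . T n /], [T → . + +], [T → . num C]

GOTO = { [C → . T num C], [C → . num], [T → . + +], [T → . T n /], [T → . num C], [T → num . C] }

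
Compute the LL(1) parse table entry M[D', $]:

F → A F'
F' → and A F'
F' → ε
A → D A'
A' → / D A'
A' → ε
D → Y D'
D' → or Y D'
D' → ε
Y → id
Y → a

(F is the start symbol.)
To find M[D', $], we find productions for D' where $ is in the predict set (PREDICT(N → α) = (FIRST(α) \ {ε}) ∪ (FOLLOW(N) if α ⇒* ε)).

Relevant sets:
  FOLLOW(D') = { $, '/', 'and' }

D' → or Y D': PREDICT = { 'or' }
D' → ε: PREDICT = { $, '/', 'and' }
  $ is in predict set, so this production goes in M[D', $]

M[D', $] = D' → ε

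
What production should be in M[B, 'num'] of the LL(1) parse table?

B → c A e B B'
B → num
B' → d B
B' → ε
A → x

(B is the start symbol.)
B → num

To find M[B, 'num'], we find productions for B where 'num' is in the predict set (PREDICT(N → α) = (FIRST(α) \ {ε}) ∪ (FOLLOW(N) if α ⇒* ε)).

B → c A e B B': PREDICT = { 'c' }
B → num: PREDICT = { 'num' }
  'num' is in predict set, so this production goes in M[B, 'num']

M[B, 'num'] = B → num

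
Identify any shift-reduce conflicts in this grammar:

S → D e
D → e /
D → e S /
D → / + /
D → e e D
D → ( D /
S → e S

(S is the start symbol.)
Yes — I6: [D → e / .] vs [D → / . + /]; I7: [S → e S .] vs [D → e S . /]; I9: [D → e e D .] vs [S → D . e]

A shift-reduce conflict occurs when an LR(0) state has both:
  - a complete (reduce) item [A → α .] (dot at the end), and
  - a shift item [B → β . c γ] (dot before a terminal).

Augment with S' → S and build the canonical LR(0) collection (I0 = CLOSURE({[S' → . S]}), then GOTO on every symbol after a dot until no new states appear). It has 18 states:
  I0: { [D → . ( D /], [D → . / + /], [D → . e /], [D → . e S /], [D → . e e D], [S → . D e], [S → . e S], [S' → . S] }  — shift
  I1: { [D → ( . D /], [D → . ( D /], [D → . / + /], [D → . e /], [D → . e S /], [D → . e e D] }  — shift
  I2: { [D → / . + /] }  — shift
  I3: { [S → D . e] }  — shift
  I4: { [S' → S .] }  — accept
  I5: { [D → . ( D /], [D → . / + /], [D → . e /], [D → . e S /], [D → . e e D], [D → e . /], [D → e . S /], [D → e . e D], [S → . D e], [S → . e S], [S → e . S] }  — shift
  I6: { [D → / . + /], [D → e / .] }  — shift, reduce
  I7: { [D → e S . /], [S → e S .] }  — shift, reduce
  I8: { [D → . ( D /], [D → . / + /], [D → . e /], [D → . e S /], [D → . e e D], [D → e . /], [D → e . S /], [D → e . e D], [D → e e . D], [S → . D e], [S → . e S], [S → e . S] }  — shift
  I9: { [D → e e D .], [S → D . e] }  — shift, reduce
  I10: { [S → D e .] }  — reduce
  I11: { [D → e S / .] }  — reduce
  I12: { [D → / + . /] }  — shift
  I13: { [D → / + / .] }  — reduce
  I14: { [D → ( D . /] }  — shift
  I15: { [D → . ( D /], [D → . / + /], [D → . e /], [D → . e S /], [D → . e e D], [D → e . /], [D → e . S /], [D → e . e D], [S → . D e], [S → . e S] }  — shift
  I16: { [D → e S . /] }  — shift
  I17: { [D → ( D / .] }  — reduce

I6 contains reduce item [D → e / .] and shift item [D → / . + /] — shift-reduce conflict.
I7 contains reduce item [S → e S .] and shift item [D → e S . /] — shift-reduce conflict.
I9 contains reduce item [D → e e D .] and shift item [S → D . e] — shift-reduce conflict.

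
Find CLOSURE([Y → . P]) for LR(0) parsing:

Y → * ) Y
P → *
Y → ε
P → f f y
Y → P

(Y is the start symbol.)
To compute CLOSURE, for each item [A → α.Bβ] where B is a non-terminal, add [B → .γ] for all productions B → γ; repeat for the newly added items until nothing changes.

Start with: [Y → . P]
  [Y → . P] has the dot before P: add [P → . *], [P → . f f y]
No further items can be added.

CLOSURE = { [P → . *], [P → . f f y], [Y → . P] }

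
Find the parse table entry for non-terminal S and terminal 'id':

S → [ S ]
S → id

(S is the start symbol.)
S → id

To find M[S, 'id'], we find productions for S where 'id' is in the predict set (PREDICT(N → α) = (FIRST(α) \ {ε}) ∪ (FOLLOW(N) if α ⇒* ε)).

S → [ S ]: PREDICT = { '[' }
S → id: PREDICT = { 'id' }
  'id' is in predict set, so this production goes in M[S, 'id']

M[S, 'id'] = S → id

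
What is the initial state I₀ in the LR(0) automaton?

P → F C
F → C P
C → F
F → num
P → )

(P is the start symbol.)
{ [C → . F], [F → . C P], [F → . num], [P → . )], [P → . F C], [P' → . P] }

First, augment the grammar with P' → P
I₀ = CLOSURE({ [P' → . P] }):
  [P' → . P] has the dot before P: add [P → . F C], [P → . )]
  [P → . F C] has the dot before F: add [F → . C P], [F → . num]
  [F → . C P] has the dot before C: add [C → . F]
No further items can be added.

I₀ = { [C → . F], [F → . C P], [F → . num], [P → . )], [P → . F C], [P' → . P] }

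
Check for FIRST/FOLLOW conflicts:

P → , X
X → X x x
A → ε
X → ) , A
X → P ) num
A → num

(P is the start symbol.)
A FIRST/FOLLOW conflict occurs when a non-terminal N has a nullable alternative N → β (β ⇒* ε) and another alternative N → α with FIRST(α) ∩ FOLLOW(N) ≠ ∅: on such a lookahead the parser cannot decide between expanding α and letting N vanish via β.

Nullable non-terminals: A.

A: nullable alternative(s) A → ε; FOLLOW(A) = { $, ')', 'x' }
  A → ε: FIRST \ {ε} = { } — this is the only nullable alternative, skip
  A → num: FIRST \ {ε} = { 'num' } — disjoint from FOLLOW(A)

P, X have no nullable alternative, so no FIRST/FOLLOW check is needed there.

No FIRST/FOLLOW conflicts found.

Answer: No FIRST/FOLLOW conflicts.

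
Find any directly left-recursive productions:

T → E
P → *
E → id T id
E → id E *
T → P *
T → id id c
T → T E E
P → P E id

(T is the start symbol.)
Yes, T, P are left-recursive

Direct left recursion occurs when N → N α for some non-terminal N (the right-hand side begins with the left-hand side itself).

T → E: starts with E
P → *: starts with '*'
E → id T id: starts with id
E → id E *: starts with id
T → P *: starts with P
T → id id c: starts with id
T → T E E: LEFT RECURSIVE (starts with T)
P → P E id: LEFT RECURSIVE (starts with P)

The grammar has direct left recursion on: T, P.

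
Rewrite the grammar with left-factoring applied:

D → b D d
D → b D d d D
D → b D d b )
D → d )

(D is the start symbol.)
D → b D d D'
D' → ε
D' → d D
D' → b )
D → d )

Left-factoring transforms A → αβ₁ | αβ₂ into A → αA' and A' → β₁ | β₂
(α is the longest common prefix among the alternatives). Repeat until
no nonterminal has two alternatives with a common prefix.

Round 1: D has alternatives sharing prefix 'b D d'. Introduce D': D → b D d D'
  Add: D' → ε
  Add: D' → d D
  Add: D' → b )

No remaining common prefixes — done.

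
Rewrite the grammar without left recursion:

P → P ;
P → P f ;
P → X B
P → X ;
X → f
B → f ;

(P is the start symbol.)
P is directly left-recursive. The standard transformation for
  A → A α₁ | ... | A α_m | β₁ | ... | β_n
is
  A  → β₁ A' | ... | β_n A'
  A' → α₁ A' | ... | α_m A' | ε

P → X B becomes P → X B P'
P → X ; becomes P → X ; P'
P → P ; becomes P' → ; P'
P → P f ; becomes P' → f ; P'
Add P' → ε

Productions for other non-terminals are unchanged:
  X → f
  B → f ;

Resulting grammar:
P → X B P'
P → X ; P'
P' → ; P'
P' → f ; P'
P' → ε
X → f
B → f ;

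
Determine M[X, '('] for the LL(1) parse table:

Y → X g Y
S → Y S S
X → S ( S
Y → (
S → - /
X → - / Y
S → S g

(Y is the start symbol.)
X → S ( S

To find M[X, '('], we find productions for X where '(' is in the predict set (PREDICT(N → α) = (FIRST(α) \ {ε}) ∪ (FOLLOW(N) if α ⇒* ε)).

Relevant sets:
  FIRST(S) = { '(', '-' }

X → S ( S: PREDICT = { '(', '-' }
  '(' is in predict set, so this production goes in M[X, '(']
X → - / Y: PREDICT = { '-' }

M[X, '('] = X → S ( S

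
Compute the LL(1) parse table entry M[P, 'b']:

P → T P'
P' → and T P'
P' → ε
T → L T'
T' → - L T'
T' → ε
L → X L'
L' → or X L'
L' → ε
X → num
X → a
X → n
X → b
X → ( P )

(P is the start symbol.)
To find M[P, 'b'], we find productions for P where 'b' is in the predict set (PREDICT(N → α) = (FIRST(α) \ {ε}) ∪ (FOLLOW(N) if α ⇒* ε)).

Relevant sets:
  FIRST(T) = { '(', 'a', 'b', 'n', 'num' }

P → T P': PREDICT = { '(', 'a', 'b', 'n', 'num' }
  'b' is in predict set, so this production goes in M[P, 'b']

M[P, 'b'] = P → T P'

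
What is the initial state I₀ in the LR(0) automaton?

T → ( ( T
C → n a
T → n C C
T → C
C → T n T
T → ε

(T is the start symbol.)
First, augment the grammar with T' → T
I₀ = CLOSURE({ [T' → . T] }):
  [T' → . T] has the dot before T: add [T → . ( ( T], [T → . n C C], [T → . C], [T → .]
  [T → . C] has the dot before C: add [C → . n a], [C → . T n T]
No further items can be added.

I₀ = { [C → . T n T], [C → . n a], [T → . ( ( T], [T → . C], [T → . n C C], [T → .], [T' → . T] }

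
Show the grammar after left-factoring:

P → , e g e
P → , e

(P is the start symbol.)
Left-factoring transforms A → αβ₁ | αβ₂ into A → αA' and A' → β₁ | β₂
(α is the longest common prefix among the alternatives). Repeat until
no nonterminal has two alternatives with a common prefix.

Round 1: P has alternatives sharing prefix ', e'. Introduce P': P → , e P'
  Add: P' → g e
  Add: P' → ε

No remaining common prefixes — done.

Resulting grammar:
P → , e P'
P' → g e
P' → ε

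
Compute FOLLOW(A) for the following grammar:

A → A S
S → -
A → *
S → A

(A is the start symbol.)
A is the start symbol, so $ ∈ FOLLOW(A).
In A → A S: A is followed by S, add FIRST(S) \ {ε} = { '*', '-' }
In S → A: A is at the end, add FOLLOW(S)

The FOLLOW sets referred to above (computed the same way, to a fixed point):
  FOLLOW(S) = { $, '*', '-' }

Taking the union: FOLLOW(A) = { $, '*', '-' }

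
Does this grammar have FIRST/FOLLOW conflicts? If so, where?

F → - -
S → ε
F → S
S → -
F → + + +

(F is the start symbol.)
A FIRST/FOLLOW conflict occurs when a non-terminal N has a nullable alternative N → β (β ⇒* ε) and another alternative N → α with FIRST(α) ∩ FOLLOW(N) ≠ ∅: on such a lookahead the parser cannot decide between expanding α and letting N vanish via β.

Nullable non-terminals: F, S.
FIRST sets used below: FIRST(S) = { '-', ε }

F: nullable alternative(s) F → S; FOLLOW(F) = { $ }
  F → - -: FIRST \ {ε} = { '-' } — disjoint from FOLLOW(F)
  F → S: FIRST \ {ε} = { '-' } — this is the only nullable alternative, skip
  F → + + +: FIRST \ {ε} = { '+' } — disjoint from FOLLOW(F)

S: nullable alternative(s) S → ε; FOLLOW(S) = { $ }
  S → ε: FIRST \ {ε} = { } — this is the only nullable alternative, skip
  S → -: FIRST \ {ε} = { '-' } — disjoint from FOLLOW(S)

No FIRST/FOLLOW conflicts found.

Answer: No FIRST/FOLLOW conflicts.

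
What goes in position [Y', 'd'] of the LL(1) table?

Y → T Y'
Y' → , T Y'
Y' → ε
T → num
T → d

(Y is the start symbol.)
To find M[Y', 'd'], we find productions for Y' where 'd' is in the predict set (PREDICT(N → α) = (FIRST(α) \ {ε}) ∪ (FOLLOW(N) if α ⇒* ε)).

Relevant sets:
  FOLLOW(Y') = { $ }

Y' → , T Y': PREDICT = { ',' }
Y' → ε: PREDICT = { $ }

M[Y', 'd'] is empty (no production applies)

Answer: Empty (error entry)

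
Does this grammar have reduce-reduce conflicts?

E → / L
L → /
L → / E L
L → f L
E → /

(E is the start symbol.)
No reduce-reduce conflicts

A reduce-reduce conflict occurs when an LR(0) state has two complete items [A → α .] and [B → β .] — both call for a reduction, and with no lookahead the parser cannot choose between them.

Augment with E' → E and build the canonical LR(0) collection (I0 = CLOSURE({[E' → . E]}), then GOTO on every symbol after a dot until no new states appear). It has 9 states:
  I0: { [E → . / L], [E → . /], [E' → . E] }  — shift
  I1: { [E → / . L], [E → / .], [L → . / E L], [L → . /], [L → . f L] }  — shift, reduce
  I2: { [E' → E .] }  — accept
  I3: { [E → . / L], [E → . /], [L → / . E L], [L → / .] }  — shift, reduce
  I4: { [E → / L .] }  — reduce
  I5: { [L → . / E L], [L → . /], [L → . f L], [L → f . L] }  — shift
  I6: { [L → f L .] }  — reduce
  I7: { [L → . / E L], [L → . /], [L → . f L], [L → / E . L] }  — shift
  I8: { [L → / E L .] }  — reduce

No state contains more than one complete item.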